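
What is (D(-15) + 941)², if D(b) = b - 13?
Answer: 833569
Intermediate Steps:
D(b) = -13 + b
(D(-15) + 941)² = ((-13 - 15) + 941)² = (-28 + 941)² = 913² = 833569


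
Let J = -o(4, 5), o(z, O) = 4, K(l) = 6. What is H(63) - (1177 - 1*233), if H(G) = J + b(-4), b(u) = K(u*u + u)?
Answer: -942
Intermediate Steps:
b(u) = 6
J = -4 (J = -1*4 = -4)
H(G) = 2 (H(G) = -4 + 6 = 2)
H(63) - (1177 - 1*233) = 2 - (1177 - 1*233) = 2 - (1177 - 233) = 2 - 1*944 = 2 - 944 = -942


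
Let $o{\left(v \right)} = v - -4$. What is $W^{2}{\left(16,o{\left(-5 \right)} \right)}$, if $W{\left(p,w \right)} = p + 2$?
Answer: $324$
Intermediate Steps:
$o{\left(v \right)} = 4 + v$ ($o{\left(v \right)} = v + 4 = 4 + v$)
$W{\left(p,w \right)} = 2 + p$
$W^{2}{\left(16,o{\left(-5 \right)} \right)} = \left(2 + 16\right)^{2} = 18^{2} = 324$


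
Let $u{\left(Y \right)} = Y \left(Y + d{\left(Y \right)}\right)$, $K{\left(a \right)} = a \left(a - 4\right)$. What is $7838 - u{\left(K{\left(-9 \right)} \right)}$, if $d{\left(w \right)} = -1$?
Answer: $-5734$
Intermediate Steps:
$K{\left(a \right)} = a \left(-4 + a\right)$
$u{\left(Y \right)} = Y \left(-1 + Y\right)$ ($u{\left(Y \right)} = Y \left(Y - 1\right) = Y \left(-1 + Y\right)$)
$7838 - u{\left(K{\left(-9 \right)} \right)} = 7838 - - 9 \left(-4 - 9\right) \left(-1 - 9 \left(-4 - 9\right)\right) = 7838 - \left(-9\right) \left(-13\right) \left(-1 - -117\right) = 7838 - 117 \left(-1 + 117\right) = 7838 - 117 \cdot 116 = 7838 - 13572 = -5734$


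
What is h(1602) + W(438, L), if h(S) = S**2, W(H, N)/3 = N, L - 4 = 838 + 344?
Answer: 2569962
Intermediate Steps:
L = 1186 (L = 4 + (838 + 344) = 4 + 1182 = 1186)
W(H, N) = 3*N
h(1602) + W(438, L) = 1602**2 + 3*1186 = 2566404 + 3558 = 2569962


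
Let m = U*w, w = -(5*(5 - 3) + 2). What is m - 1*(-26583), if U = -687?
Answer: 34827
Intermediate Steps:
w = -12 (w = -(5*2 + 2) = -(10 + 2) = -1*12 = -12)
m = 8244 (m = -687*(-12) = 8244)
m - 1*(-26583) = 8244 - 1*(-26583) = 8244 + 26583 = 34827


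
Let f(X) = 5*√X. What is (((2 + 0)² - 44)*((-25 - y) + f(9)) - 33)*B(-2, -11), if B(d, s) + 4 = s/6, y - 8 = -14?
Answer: -4445/6 ≈ -740.83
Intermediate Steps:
y = -6 (y = 8 - 14 = -6)
B(d, s) = -4 + s/6
(((2 + 0)² - 44)*((-25 - y) + f(9)) - 33)*B(-2, -11) = (((2 + 0)² - 44)*((-25 - 1*(-6)) + 5*√9) - 33)*(-4 + (⅙)*(-11)) = ((2² - 44)*((-25 + 6) + 5*3) - 33)*(-4 - 11/6) = ((4 - 44)*(-19 + 15) - 33)*(-35/6) = (-40*(-4) - 33)*(-35/6) = (160 - 33)*(-35/6) = 127*(-35/6) = -4445/6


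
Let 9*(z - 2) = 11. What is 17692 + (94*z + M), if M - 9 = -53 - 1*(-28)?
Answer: 161810/9 ≈ 17979.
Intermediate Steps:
z = 29/9 (z = 2 + (⅑)*11 = 2 + 11/9 = 29/9 ≈ 3.2222)
M = -16 (M = 9 + (-53 - 1*(-28)) = 9 + (-53 + 28) = 9 - 25 = -16)
17692 + (94*z + M) = 17692 + (94*(29/9) - 16) = 17692 + (2726/9 - 16) = 17692 + 2582/9 = 161810/9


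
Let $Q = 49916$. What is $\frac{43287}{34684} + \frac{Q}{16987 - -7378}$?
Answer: $\frac{2785974299}{845075660} \approx 3.2967$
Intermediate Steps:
$\frac{43287}{34684} + \frac{Q}{16987 - -7378} = \frac{43287}{34684} + \frac{49916}{16987 - -7378} = 43287 \cdot \frac{1}{34684} + \frac{49916}{16987 + 7378} = \frac{43287}{34684} + \frac{49916}{24365} = \frac{2785974299}{845075660}$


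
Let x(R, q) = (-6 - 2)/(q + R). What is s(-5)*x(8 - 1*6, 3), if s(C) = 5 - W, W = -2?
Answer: -56/5 ≈ -11.200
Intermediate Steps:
x(R, q) = -8/(R + q)
s(C) = 7 (s(C) = 5 - 1*(-2) = 5 + 2 = 7)
s(-5)*x(8 - 1*6, 3) = 7*(-8/((8 - 1*6) + 3)) = 7*(-8/((8 - 6) + 3)) = 7*(-8/(2 + 3)) = 7*(-8/5) = -56/5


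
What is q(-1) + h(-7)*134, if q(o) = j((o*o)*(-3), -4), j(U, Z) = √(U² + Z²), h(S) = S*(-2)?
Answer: 1881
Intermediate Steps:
h(S) = -2*S
q(o) = √(16 + 9*o⁴) (q(o) = √(((o*o)*(-3))² + (-4)²) = √((o²*(-3))² + 16) = √((-3*o²)² + 16) = √(9*o⁴ + 16) = √(16 + 9*o⁴))
q(-1) + h(-7)*134 = √(16 + 9*(-1)⁴) - 2*(-7)*134 = √(16 + 9*1) + 14*134 = √(16 + 9) + 1876 = √25 + 1876 = 5 + 1876 = 1881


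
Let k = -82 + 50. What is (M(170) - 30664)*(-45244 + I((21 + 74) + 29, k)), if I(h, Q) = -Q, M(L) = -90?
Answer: 1390449848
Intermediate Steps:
k = -32
(M(170) - 30664)*(-45244 + I((21 + 74) + 29, k)) = (-90 - 30664)*(-45244 - 1*(-32)) = -30754*(-45244 + 32) = -30754*(-45212) = 1390449848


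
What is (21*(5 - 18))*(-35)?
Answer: 9555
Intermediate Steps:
(21*(5 - 18))*(-35) = (21*(-13))*(-35) = -273*(-35) = 9555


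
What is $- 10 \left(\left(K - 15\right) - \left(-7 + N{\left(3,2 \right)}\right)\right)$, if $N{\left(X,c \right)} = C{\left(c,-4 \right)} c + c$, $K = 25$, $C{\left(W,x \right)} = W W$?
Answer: $-70$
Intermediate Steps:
$C{\left(W,x \right)} = W^{2}$
$N{\left(X,c \right)} = c + c^{3}$ ($N{\left(X,c \right)} = c^{2} c + c = c^{3} + c = c + c^{3}$)
$- 10 \left(\left(K - 15\right) - \left(-7 + N{\left(3,2 \right)}\right)\right) = - 10 \left(\left(25 - 15\right) + \left(7 - \left(2 + 2^{3}\right)\right)\right) = - 10 \left(\left(25 - 15\right) + \left(7 - \left(2 + 8\right)\right)\right) = - 10 \left(10 + \left(7 - 10\right)\right) = - 10 \left(10 - 3\right) = \left(-10\right) 7 = -70$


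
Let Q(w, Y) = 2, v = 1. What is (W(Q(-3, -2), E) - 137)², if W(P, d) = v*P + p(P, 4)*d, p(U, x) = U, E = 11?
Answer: 12769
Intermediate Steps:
W(P, d) = P + P*d (W(P, d) = 1*P + P*d = P + P*d)
(W(Q(-3, -2), E) - 137)² = (2*(1 + 11) - 137)² = (2*12 - 137)² = (24 - 137)² = (-113)² = 12769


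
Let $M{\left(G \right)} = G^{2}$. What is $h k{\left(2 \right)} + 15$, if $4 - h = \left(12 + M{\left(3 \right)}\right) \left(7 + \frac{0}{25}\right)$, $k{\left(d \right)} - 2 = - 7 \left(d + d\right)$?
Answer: $3733$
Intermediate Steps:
$k{\left(d \right)} = 2 - 14 d$ ($k{\left(d \right)} = 2 - 7 \left(d + d\right) = 2 - 7 \cdot 2 d = 2 - 14 d$)
$h = -143$ ($h = 4 - \left(12 + 3^{2}\right) \left(7 + \frac{0}{25}\right) = 4 - \left(12 + 9\right) \left(7 + 0 \cdot \frac{1}{25}\right) = 4 - 21 \left(7 + 0\right) = 4 - 21 \cdot 7 = 4 - 147 = -143$)
$h k{\left(2 \right)} + 15 = - 143 \left(2 - 28\right) + 15 = \left(-143\right) \left(-26\right) + 15 = 3718 + 15 = 3733$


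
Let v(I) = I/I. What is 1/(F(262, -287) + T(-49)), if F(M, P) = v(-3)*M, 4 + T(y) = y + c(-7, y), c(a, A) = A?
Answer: 1/160 ≈ 0.0062500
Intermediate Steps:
v(I) = 1
T(y) = -4 + 2*y (T(y) = -4 + (y + y) = -4 + 2*y)
F(M, P) = M (F(M, P) = 1*M = M)
1/(F(262, -287) + T(-49)) = 1/(262 + (-4 + 2*(-49))) = 1/(262 + (-4 - 98)) = 1/(262 - 102) = 1/160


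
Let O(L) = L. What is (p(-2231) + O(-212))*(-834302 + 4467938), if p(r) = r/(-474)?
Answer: -59505028742/79 ≈ -7.5323e+8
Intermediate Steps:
p(r) = -r/474 (p(r) = r*(-1/474) = -r/474)
(p(-2231) + O(-212))*(-834302 + 4467938) = (-1/474*(-2231) - 212)*(-834302 + 4467938) = (2231/474 - 212)*3633636 = -98257/474*3633636 = -59505028742/79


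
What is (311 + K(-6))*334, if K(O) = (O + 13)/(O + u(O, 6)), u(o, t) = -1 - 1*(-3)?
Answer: 206579/2 ≈ 1.0329e+5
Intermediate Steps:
u(o, t) = 2 (u(o, t) = -1 + 3 = 2)
K(O) = (13 + O)/(2 + O) (K(O) = (O + 13)/(O + 2) = (13 + O)/(2 + O))
(311 + K(-6))*334 = (311 + (13 - 6)/(2 - 6))*334 = (311 + 7/(-4))*334 = (311 - 1/4*7)*334 = (311 - 7/4)*334 = (1237/4)*334 = 206579/2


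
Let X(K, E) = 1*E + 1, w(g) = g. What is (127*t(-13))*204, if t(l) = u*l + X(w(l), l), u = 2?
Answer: -984504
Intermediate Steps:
X(K, E) = 1 + E (X(K, E) = E + 1 = 1 + E)
t(l) = 1 + 3*l (t(l) = 2*l + (1 + l) = 1 + 3*l)
(127*t(-13))*204 = (127*(1 + 3*(-13)))*204 = (127*(1 - 39))*204 = (127*(-38))*204 = -4826*204 = -984504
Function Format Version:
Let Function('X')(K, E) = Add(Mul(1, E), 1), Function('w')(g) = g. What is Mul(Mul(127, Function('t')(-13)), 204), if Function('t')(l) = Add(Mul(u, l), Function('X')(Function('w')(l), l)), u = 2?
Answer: -984504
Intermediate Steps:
Function('X')(K, E) = Add(1, E) (Function('X')(K, E) = Add(E, 1) = Add(1, E))
Function('t')(l) = Add(1, Mul(3, l)) (Function('t')(l) = Add(Mul(2, l), Add(1, l)) = Add(1, Mul(3, l)))
Mul(Mul(127, Function('t')(-13)), 204) = Mul(Mul(127, Add(1, Mul(3, -13))), 204) = Mul(Mul(127, Add(1, -39)), 204) = Mul(Mul(127, -38), 204) = Mul(-4826, 204) = -984504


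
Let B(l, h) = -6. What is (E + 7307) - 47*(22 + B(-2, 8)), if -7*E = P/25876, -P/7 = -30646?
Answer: 84793267/12938 ≈ 6553.8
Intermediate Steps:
P = 214522 (P = -7*(-30646) = 214522)
E = -15323/12938 (E = -30646/25876 = -⅐*107261/12938 = -15323/12938 ≈ -1.1843)
(E + 7307) - 47*(22 + B(-2, 8)) = (-15323/12938 + 7307) - 47*(22 - 6) = 94522643/12938 - 47*16 = 94522643/12938 - 752 = 84793267/12938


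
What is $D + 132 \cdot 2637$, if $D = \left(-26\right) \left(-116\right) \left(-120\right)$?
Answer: $-13836$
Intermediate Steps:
$D = -361920$ ($D = 3016 \left(-120\right) = -361920$)
$D + 132 \cdot 2637 = -361920 + 132 \cdot 2637 = -361920 + 348084 = -13836$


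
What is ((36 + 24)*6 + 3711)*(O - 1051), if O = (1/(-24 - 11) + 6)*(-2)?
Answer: -151453413/35 ≈ -4.3272e+6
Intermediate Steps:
O = -418/35 (O = (1/(-35) + 6)*(-2) = (-1/35 + 6)*(-2) = (209/35)*(-2) = -418/35 ≈ -11.943)
((36 + 24)*6 + 3711)*(O - 1051) = ((36 + 24)*6 + 3711)*(-418/35 - 1051) = (60*6 + 3711)*(-37203/35) = (360 + 3711)*(-37203/35) = 4071*(-37203/35) = -151453413/35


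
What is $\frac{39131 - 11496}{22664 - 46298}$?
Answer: $- \frac{27635}{23634} \approx -1.1693$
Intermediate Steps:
$\frac{39131 - 11496}{22664 - 46298} = \frac{39131 - 11496}{-23634} = \left(39131 - 11496\right) \left(- \frac{1}{23634}\right) = 27635 \left(- \frac{1}{23634}\right) = - \frac{27635}{23634}$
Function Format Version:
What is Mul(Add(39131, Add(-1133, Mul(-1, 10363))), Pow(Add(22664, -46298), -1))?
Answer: Rational(-27635, 23634) ≈ -1.1693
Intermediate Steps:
Mul(Add(39131, Add(-1133, Mul(-1, 10363))), Pow(Add(22664, -46298), -1)) = Mul(Add(39131, Add(-1133, -10363)), Pow(-23634, -1)) = Mul(Add(39131, -11496), Rational(-1, 23634)) = Mul(27635, Rational(-1, 23634)) = Rational(-27635, 23634)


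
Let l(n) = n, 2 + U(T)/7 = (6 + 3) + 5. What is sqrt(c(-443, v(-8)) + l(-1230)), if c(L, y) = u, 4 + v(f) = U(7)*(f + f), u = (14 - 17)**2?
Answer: I*sqrt(1221) ≈ 34.943*I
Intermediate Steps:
U(T) = 84 (U(T) = -14 + 7*((6 + 3) + 5) = -14 + 7*(9 + 5) = -14 + 7*14 = -14 + 98 = 84)
u = 9 (u = (-3)**2 = 9)
v(f) = -4 + 168*f (v(f) = -4 + 84*(f + f) = -4 + 84*(2*f) = -4 + 168*f)
c(L, y) = 9
sqrt(c(-443, v(-8)) + l(-1230)) = sqrt(9 - 1230) = sqrt(-1221) = I*sqrt(1221)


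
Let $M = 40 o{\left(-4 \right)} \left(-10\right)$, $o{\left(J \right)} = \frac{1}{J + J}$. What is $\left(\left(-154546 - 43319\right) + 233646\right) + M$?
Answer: $35831$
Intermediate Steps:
$o{\left(J \right)} = \frac{1}{2 J}$
$M = 50$ ($M = 40 \frac{1}{2 \left(-4\right)} \left(-10\right) = 40 \cdot \frac{1}{2} \left(- \frac{1}{4}\right) \left(-10\right) = 40 \left(- \frac{1}{8}\right) \left(-10\right) = \left(-5\right) \left(-10\right) = 50$)
$\left(\left(-154546 - 43319\right) + 233646\right) + M = \left(\left(-154546 - 43319\right) + 233646\right) + 50 = \left(-197865 + 233646\right) + 50 = 35781 + 50 = 35831$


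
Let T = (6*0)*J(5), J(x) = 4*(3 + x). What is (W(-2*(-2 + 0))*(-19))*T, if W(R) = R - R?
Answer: 0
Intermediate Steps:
W(R) = 0
J(x) = 12 + 4*x
T = 0 (T = (6*0)*(12 + 4*5) = 0*(12 + 20) = 0*32 = 0)
(W(-2*(-2 + 0))*(-19))*T = (0*(-19))*0 = 0*0 = 0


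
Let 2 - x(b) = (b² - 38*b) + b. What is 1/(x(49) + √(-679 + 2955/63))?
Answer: -6153/3612295 - I*√278754/7224590 ≈ -0.0017033 - 7.308e-5*I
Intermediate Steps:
x(b) = 2 - b² + 37*b (x(b) = 2 - ((b² - 38*b) + b) = 2 - (b² - 37*b) = 2 + (-b² + 37*b) = 2 - b² + 37*b)
1/(x(49) + √(-679 + 2955/63)) = 1/((2 - 1*49² + 37*49) + √(-679 + 2955/63)) = 1/((2 - 1*2401 + 1813) + √(-679 + 2955*(1/63))) = 1/((2 - 2401 + 1813) + √(-679 + 985/21)) = 1/(-586 + √(-13274/21)) = 1/(-586 + I*√278754/21)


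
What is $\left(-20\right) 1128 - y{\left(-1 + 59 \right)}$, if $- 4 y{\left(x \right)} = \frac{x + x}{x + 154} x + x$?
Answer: $- \frac{1194491}{53} \approx -22538.0$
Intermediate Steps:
$y{\left(x \right)} = - \frac{x}{4} - \frac{x^{2}}{2 \left(154 + x\right)}$ ($y{\left(x \right)} = - \frac{\frac{x + x}{x + 154} x + x}{4} = - \frac{\frac{2 x}{154 + x} x + x}{4} = - \frac{\frac{2 x^{2}}{154 + x} + x}{4} = - \frac{x + \frac{2 x^{2}}{154 + x}}{4} = - \frac{x}{4} - \frac{x^{2}}{2 \left(154 + x\right)}$)
$\left(-20\right) 1128 - y{\left(-1 + 59 \right)} = \left(-20\right) 1128 - - \frac{\left(-1 + 59\right) \left(154 + 3 \left(-1 + 59\right)\right)}{616 + 4 \left(-1 + 59\right)} = -22560 - \left(-1\right) 58 \frac{1}{616 + 4 \cdot 58} \left(154 + 3 \cdot 58\right) = -22560 - \left(-1\right) 58 \frac{1}{616 + 232} \left(154 + 174\right) = -22560 - \left(-1\right) 58 \cdot \frac{1}{848} \cdot 328 = -22560 - - \frac{1189}{53} = -22560 + \frac{1189}{53} = - \frac{1194491}{53}$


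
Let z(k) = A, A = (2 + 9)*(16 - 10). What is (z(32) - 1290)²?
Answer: 1498176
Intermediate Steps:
A = 66 (A = 11*6 = 66)
z(k) = 66
(z(32) - 1290)² = (66 - 1290)² = (-1224)² = 1498176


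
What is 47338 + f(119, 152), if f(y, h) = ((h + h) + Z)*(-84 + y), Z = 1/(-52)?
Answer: 3014821/52 ≈ 57977.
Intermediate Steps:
Z = -1/52 ≈ -0.019231
f(y, h) = (-84 + y)*(-1/52 + 2*h) (f(y, h) = ((h + h) - 1/52)*(-84 + y) = (2*h - 1/52)*(-84 + y) = (-1/52 + 2*h)*(-84 + y) = (-84 + y)*(-1/52 + 2*h))
47338 + f(119, 152) = 47338 + (21/13 - 168*152 - 1/52*119 + 2*152*119) = 47338 + (21/13 - 25536 - 119/52 + 36176) = 47338 + 553245/52 = 3014821/52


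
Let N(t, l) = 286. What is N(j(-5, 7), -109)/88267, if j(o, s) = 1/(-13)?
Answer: 286/88267 ≈ 0.0032402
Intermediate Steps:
j(o, s) = -1/13
N(j(-5, 7), -109)/88267 = 286/88267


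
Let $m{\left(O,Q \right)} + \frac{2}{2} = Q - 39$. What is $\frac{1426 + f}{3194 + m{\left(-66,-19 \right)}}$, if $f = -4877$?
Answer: $- \frac{3451}{3135} \approx -1.1008$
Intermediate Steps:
$m{\left(O,Q \right)} = -40 + Q$ ($m{\left(O,Q \right)} = -1 + \left(Q - 39\right) = -1 + \left(-39 + Q\right) = -40 + Q$)
$\frac{1426 + f}{3194 + m{\left(-66,-19 \right)}} = \frac{1426 - 4877}{3194 - 59} = - \frac{3451}{3194 - 59} = - \frac{3451}{3135}$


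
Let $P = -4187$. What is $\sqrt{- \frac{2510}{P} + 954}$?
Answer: $\frac{2 \sqrt{4183763449}}{4187} \approx 30.897$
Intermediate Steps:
$\sqrt{- \frac{2510}{P} + 954} = \sqrt{- \frac{2510}{-4187} + 954} = \sqrt{\left(-2510\right) \left(- \frac{1}{4187}\right) + 954} = \sqrt{\frac{2510}{4187} + 954} = \sqrt{\frac{3996908}{4187}} = \frac{2 \sqrt{4183763449}}{4187}$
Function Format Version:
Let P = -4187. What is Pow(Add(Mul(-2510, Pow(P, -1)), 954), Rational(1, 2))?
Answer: Mul(Rational(2, 4187), Pow(4183763449, Rational(1, 2))) ≈ 30.897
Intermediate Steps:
Pow(Add(Mul(-2510, Pow(P, -1)), 954), Rational(1, 2)) = Pow(Add(Mul(-2510, Pow(-4187, -1)), 954), Rational(1, 2)) = Pow(Add(Mul(-2510, Rational(-1, 4187)), 954), Rational(1, 2)) = Pow(Add(Rational(2510, 4187), 954), Rational(1, 2)) = Pow(Rational(3996908, 4187), Rational(1, 2)) = Mul(Rational(2, 4187), Pow(4183763449, Rational(1, 2)))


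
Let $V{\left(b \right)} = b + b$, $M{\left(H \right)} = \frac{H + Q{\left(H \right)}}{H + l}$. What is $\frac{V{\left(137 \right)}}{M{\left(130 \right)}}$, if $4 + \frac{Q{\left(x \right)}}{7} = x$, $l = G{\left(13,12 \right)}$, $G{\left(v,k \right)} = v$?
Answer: $\frac{1781}{46} \approx 38.717$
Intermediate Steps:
$l = 13$
$Q{\left(x \right)} = -28 + 7 x$
$M{\left(H \right)} = \frac{-28 + 8 H}{13 + H}$ ($M{\left(H \right)} = \frac{H + \left(-28 + 7 H\right)}{H + 13} = \frac{-28 + 8 H}{13 + H}$)
$V{\left(b \right)} = 2 b$
$\frac{V{\left(137 \right)}}{M{\left(130 \right)}} = \frac{2 \cdot 137}{4 \frac{1}{13 + 130} \left(-7 + 2 \cdot 130\right)} = \frac{274}{4 \cdot \frac{1}{143} \left(-7 + 260\right)} = \frac{274}{4 \cdot \frac{1}{143} \cdot 253} = \frac{274}{\frac{92}{13}} = 274 \cdot \frac{13}{92} = \frac{1781}{46}$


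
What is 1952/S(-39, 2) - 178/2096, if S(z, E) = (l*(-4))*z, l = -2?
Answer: -259183/40872 ≈ -6.3413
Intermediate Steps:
S(z, E) = 8*z (S(z, E) = (-2*(-4))*z = 8*z)
1952/S(-39, 2) - 178/2096 = 1952/((8*(-39))) - 178/2096 = 1952/(-312) - 178*1/2096 = 1952*(-1/312) - 89/1048 = -244/39 - 89/1048 = -259183/40872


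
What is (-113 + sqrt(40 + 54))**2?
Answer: (113 - sqrt(94))**2 ≈ 10672.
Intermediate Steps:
(-113 + sqrt(40 + 54))**2 = (-113 + sqrt(94))**2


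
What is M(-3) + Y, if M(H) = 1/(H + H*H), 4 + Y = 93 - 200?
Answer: -665/6 ≈ -110.83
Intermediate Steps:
Y = -111 (Y = -4 + (93 - 200) = -4 - 107 = -111)
M(H) = 1/(H + H**2)
M(-3) + Y = 1/((-3)*(1 - 3)) - 111 = -1/3/(-2) - 111 = -1/3*(-1/2) - 111 = 1/6 - 111 = -665/6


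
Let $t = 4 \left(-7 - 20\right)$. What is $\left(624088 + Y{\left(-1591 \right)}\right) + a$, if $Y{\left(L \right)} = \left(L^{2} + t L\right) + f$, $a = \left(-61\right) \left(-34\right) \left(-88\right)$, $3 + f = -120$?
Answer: $3144562$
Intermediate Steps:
$f = -123$ ($f = -3 - 120 = -123$)
$a = -182512$ ($a = 2074 \left(-88\right) = -182512$)
$t = -108$ ($t = 4 \left(-27\right) = -108$)
$Y{\left(L \right)} = -123 + L^{2} - 108 L$ ($Y{\left(L \right)} = \left(L^{2} - 108 L\right) - 123 = -123 + L^{2} - 108 L$)
$\left(624088 + Y{\left(-1591 \right)}\right) + a = \left(624088 - \left(-171705 - 2531281\right)\right) - 182512 = \left(624088 + \left(-123 + 2531281 + 171828\right)\right) - 182512 = \left(624088 + 2702986\right) - 182512 = 3327074 - 182512 = 3144562$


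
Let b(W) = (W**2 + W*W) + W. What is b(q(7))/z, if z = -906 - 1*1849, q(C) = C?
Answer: -21/551 ≈ -0.038113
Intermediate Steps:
b(W) = W + 2*W**2 (b(W) = (W**2 + W**2) + W = 2*W**2 + W = W + 2*W**2)
z = -2755 (z = -906 - 1849 = -2755)
b(q(7))/z = (7*(1 + 2*7))/(-2755) = (7*(1 + 14))*(-1/2755) = (7*15)*(-1/2755) = 105*(-1/2755) = -21/551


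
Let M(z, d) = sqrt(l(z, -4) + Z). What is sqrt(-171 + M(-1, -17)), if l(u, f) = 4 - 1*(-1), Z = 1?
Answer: sqrt(-171 + sqrt(6)) ≈ 12.983*I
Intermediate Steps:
l(u, f) = 5 (l(u, f) = 4 + 1 = 5)
M(z, d) = sqrt(6) (M(z, d) = sqrt(5 + 1) = sqrt(6))
sqrt(-171 + M(-1, -17)) = sqrt(-171 + sqrt(6))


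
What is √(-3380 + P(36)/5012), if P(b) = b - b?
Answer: 26*I*√5 ≈ 58.138*I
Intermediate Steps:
P(b) = 0
√(-3380 + P(36)/5012) = √(-3380 + 0/5012) = √(-3380 + 0*(1/5012)) = √(-3380 + 0) = √(-3380) = 26*I*√5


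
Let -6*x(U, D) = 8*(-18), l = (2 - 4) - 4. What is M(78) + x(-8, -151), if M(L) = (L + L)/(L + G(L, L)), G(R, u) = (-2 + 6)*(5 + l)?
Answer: 966/37 ≈ 26.108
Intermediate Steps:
l = -6 (l = -2 - 4 = -6)
G(R, u) = -4 (G(R, u) = (-2 + 6)*(5 - 6) = 4*(-1) = -4)
x(U, D) = 24 (x(U, D) = -4*(-18)/3 = -1/6*(-144) = 24)
M(L) = 2*L/(-4 + L) (M(L) = (L + L)/(L - 4) = (2*L)/(-4 + L) = 2*L/(-4 + L))
M(78) + x(-8, -151) = 2*78/(-4 + 78) + 24 = 2*78/74 + 24 = 2*78*(1/74) + 24 = 78/37 + 24 = 966/37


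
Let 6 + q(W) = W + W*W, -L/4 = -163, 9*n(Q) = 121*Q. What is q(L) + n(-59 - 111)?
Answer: 3811180/9 ≈ 4.2346e+5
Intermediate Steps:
n(Q) = 121*Q/9 (n(Q) = (121*Q)/9 = 121*Q/9)
L = 652 (L = -4*(-163) = 652)
q(W) = -6 + W + W² (q(W) = -6 + (W + W*W) = -6 + (W + W²) = -6 + W + W²)
q(L) + n(-59 - 111) = (-6 + 652 + 652²) + 121*(-59 - 111)/9 = (-6 + 652 + 425104) + (121/9)*(-170) = 425750 - 20570/9 = 3811180/9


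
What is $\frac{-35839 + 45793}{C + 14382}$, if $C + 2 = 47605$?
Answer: $\frac{1422}{8855} \approx 0.16059$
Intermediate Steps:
$C = 47603$ ($C = -2 + 47605 = 47603$)
$\frac{-35839 + 45793}{C + 14382} = \frac{-35839 + 45793}{47603 + 14382} = \frac{9954}{61985} = 9954 \cdot \frac{1}{61985} = \frac{1422}{8855}$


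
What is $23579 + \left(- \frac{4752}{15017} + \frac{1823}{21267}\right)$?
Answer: $\frac{7530269938288}{319366539} \approx 23579.0$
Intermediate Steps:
$23579 + \left(- \frac{4752}{15017} + \frac{1823}{21267}\right) = 23579 - \frac{73684793}{319366539} = \frac{7530269938288}{319366539}$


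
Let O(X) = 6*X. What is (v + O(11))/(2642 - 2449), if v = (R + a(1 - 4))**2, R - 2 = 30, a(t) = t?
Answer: 907/193 ≈ 4.6995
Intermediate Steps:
R = 32 (R = 2 + 30 = 32)
v = 841 (v = (32 + (1 - 4))**2 = (32 - 3)**2 = 29**2 = 841)
(v + O(11))/(2642 - 2449) = (841 + 6*11)/(2642 - 2449) = (841 + 66)/193 = 907*(1/193) = 907/193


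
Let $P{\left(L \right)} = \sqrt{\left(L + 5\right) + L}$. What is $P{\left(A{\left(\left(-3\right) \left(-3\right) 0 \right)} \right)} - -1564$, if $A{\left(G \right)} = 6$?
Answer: $1564 + \sqrt{17} \approx 1568.1$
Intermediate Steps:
$P{\left(L \right)} = \sqrt{5 + 2 L}$ ($P{\left(L \right)} = \sqrt{\left(5 + L\right) + L} = \sqrt{5 + 2 L}$)
$P{\left(A{\left(\left(-3\right) \left(-3\right) 0 \right)} \right)} - -1564 = \sqrt{5 + 2 \cdot 6} - -1564 = \sqrt{5 + 12} + 1564 = \sqrt{17} + 1564 = 1564 + \sqrt{17}$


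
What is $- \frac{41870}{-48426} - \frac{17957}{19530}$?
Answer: $- \frac{1234871}{22518090} \approx -0.054839$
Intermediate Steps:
$- \frac{41870}{-48426} - \frac{17957}{19530} = \left(-41870\right) \left(- \frac{1}{48426}\right) - \frac{17957}{19530} = \frac{20935}{24213} - \frac{17957}{19530} = - \frac{1234871}{22518090}$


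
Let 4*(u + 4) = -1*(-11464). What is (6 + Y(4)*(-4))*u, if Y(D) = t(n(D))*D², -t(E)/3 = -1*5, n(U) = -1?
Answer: -2730348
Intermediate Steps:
t(E) = 15 (t(E) = -(-3)*5 = -3*(-5) = 15)
Y(D) = 15*D²
u = 2862 (u = -4 + (-1*(-11464))/4 = -4 + (¼)*11464 = -4 + 2866 = 2862)
(6 + Y(4)*(-4))*u = (6 + (15*4²)*(-4))*2862 = (6 + (15*16)*(-4))*2862 = (6 + 240*(-4))*2862 = (6 - 960)*2862 = -954*2862 = -2730348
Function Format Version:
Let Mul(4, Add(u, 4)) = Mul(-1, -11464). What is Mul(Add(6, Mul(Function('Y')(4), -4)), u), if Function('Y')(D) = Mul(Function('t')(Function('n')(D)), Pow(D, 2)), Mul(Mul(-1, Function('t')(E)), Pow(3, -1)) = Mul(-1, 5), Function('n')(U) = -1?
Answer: -2730348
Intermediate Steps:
Function('t')(E) = 15 (Function('t')(E) = Mul(-3, Mul(-1, 5)) = Mul(-3, -5) = 15)
Function('Y')(D) = Mul(15, Pow(D, 2))
u = 2862 (u = Add(-4, Mul(Rational(1, 4), Mul(-1, -11464))) = Add(-4, Mul(Rational(1, 4), 11464)) = Add(-4, 2866) = 2862)
Mul(Add(6, Mul(Function('Y')(4), -4)), u) = Mul(Add(6, Mul(Mul(15, Pow(4, 2)), -4)), 2862) = Mul(Add(6, Mul(Mul(15, 16), -4)), 2862) = Mul(Add(6, Mul(240, -4)), 2862) = Mul(Add(6, -960), 2862) = Mul(-954, 2862) = -2730348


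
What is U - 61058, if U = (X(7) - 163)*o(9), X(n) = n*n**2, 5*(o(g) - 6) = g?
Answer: -59654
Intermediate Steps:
o(g) = 6 + g/5
X(n) = n**3
U = 1404 (U = (7**3 - 163)*(6 + (1/5)*9) = (343 - 163)*(6 + 9/5) = 180*(39/5) = 1404)
U - 61058 = 1404 - 61058 = -59654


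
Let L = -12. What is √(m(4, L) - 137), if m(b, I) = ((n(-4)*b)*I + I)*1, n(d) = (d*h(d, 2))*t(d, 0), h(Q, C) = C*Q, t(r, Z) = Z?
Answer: I*√149 ≈ 12.207*I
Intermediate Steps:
n(d) = 0 (n(d) = (d*(2*d))*0 = (2*d²)*0 = 0)
m(b, I) = I (m(b, I) = ((0*b)*I + I)*1 = (0*I + I)*1 = (0 + I)*1 = I*1 = I)
√(m(4, L) - 137) = √(-12 - 137) = √(-149) = I*√149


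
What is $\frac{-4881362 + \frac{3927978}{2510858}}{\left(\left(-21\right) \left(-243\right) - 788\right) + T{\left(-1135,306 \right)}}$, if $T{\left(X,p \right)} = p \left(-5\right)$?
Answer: $- \frac{6128201450309}{3496369765} \approx -1752.7$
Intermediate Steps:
$T{\left(X,p \right)} = - 5 p$
$\frac{-4881362 + \frac{3927978}{2510858}}{\left(\left(-21\right) \left(-243\right) - 788\right) + T{\left(-1135,306 \right)}} = \frac{-4881362 + \frac{3927978}{2510858}}{\left(\left(-21\right) \left(-243\right) - 788\right) - 1530} = \frac{-4881362 + 3927978 \cdot \frac{1}{2510858}}{\left(5103 - 788\right) - 1530} = \frac{-4881362 + \frac{1963989}{1255429}}{4315 - 1530} = - \frac{6128201450309}{1255429 \cdot 2785} = \left(- \frac{6128201450309}{1255429}\right) \frac{1}{2785} = - \frac{6128201450309}{3496369765}$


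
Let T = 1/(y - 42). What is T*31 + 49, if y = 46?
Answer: 227/4 ≈ 56.750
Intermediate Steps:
T = ¼ (T = 1/(46 - 42) = 1/4 = ¼ ≈ 0.25000)
T*31 + 49 = (¼)*31 + 49 = 31/4 + 49 = 227/4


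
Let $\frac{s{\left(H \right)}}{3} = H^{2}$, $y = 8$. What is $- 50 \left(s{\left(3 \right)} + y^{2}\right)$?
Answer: $-4550$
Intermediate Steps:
$s{\left(H \right)} = 3 H^{2}$
$- 50 \left(s{\left(3 \right)} + y^{2}\right) = - 50 \left(3 \cdot 3^{2} + 8^{2}\right) = - 50 \left(3 \cdot 9 + 64\right) = - 50 \left(27 + 64\right) = \left(-50\right) 91 = -4550$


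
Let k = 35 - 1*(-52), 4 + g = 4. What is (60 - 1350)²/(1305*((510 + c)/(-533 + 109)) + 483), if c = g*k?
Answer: -117596400/76793 ≈ -1531.3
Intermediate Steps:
g = 0 (g = -4 + 4 = 0)
k = 87 (k = 35 + 52 = 87)
c = 0 (c = 0*87 = 0)
(60 - 1350)²/(1305*((510 + c)/(-533 + 109)) + 483) = (60 - 1350)²/(1305*((510 + 0)/(-533 + 109)) + 483) = (-1290)²/(1305*(510/(-424)) + 483) = 1664100/(1305*(510*(-1/424)) + 483) = 1664100/(1305*(-255/212) + 483) = 1664100/(-332775/212 + 483) = 1664100/(-230379/212) = 1664100*(-212/230379) = -117596400/76793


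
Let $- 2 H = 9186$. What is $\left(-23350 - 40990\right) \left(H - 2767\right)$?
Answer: $473542400$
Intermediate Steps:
$H = -4593$ ($H = \left(- \frac{1}{2}\right) 9186 = -4593$)
$\left(-23350 - 40990\right) \left(H - 2767\right) = \left(-23350 - 40990\right) \left(-4593 - 2767\right) = \left(-64340\right) \left(-7360\right) = 473542400$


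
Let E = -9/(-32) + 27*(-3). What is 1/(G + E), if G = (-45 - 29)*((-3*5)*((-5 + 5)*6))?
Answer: -32/2583 ≈ -0.012389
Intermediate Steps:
G = 0 (G = -(-1110)*0*6 = -(-1110)*0 = -74*0 = 0)
E = -2583/32 (E = -9*(-1/32) - 81 = 9/32 - 81 = -2583/32 ≈ -80.719)
1/(G + E) = 1/(0 - 2583/32) = 1/(-2583/32) = -32/2583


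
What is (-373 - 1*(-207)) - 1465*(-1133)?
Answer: 1659679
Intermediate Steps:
(-373 - 1*(-207)) - 1465*(-1133) = (-373 + 207) + 1659845 = -166 + 1659845 = 1659679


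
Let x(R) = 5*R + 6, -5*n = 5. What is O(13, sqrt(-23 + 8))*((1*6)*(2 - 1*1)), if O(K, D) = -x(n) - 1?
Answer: -12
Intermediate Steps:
n = -1 (n = -1/5*5 = -1)
x(R) = 6 + 5*R
O(K, D) = -2 (O(K, D) = -(6 + 5*(-1)) - 1 = -(6 - 5) - 1 = -1*1 - 1 = -1 - 1 = -2)
O(13, sqrt(-23 + 8))*((1*6)*(2 - 1*1)) = -2*1*6*(2 - 1*1) = -12*(2 - 1) = -12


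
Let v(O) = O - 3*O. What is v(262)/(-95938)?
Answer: 262/47969 ≈ 0.0054619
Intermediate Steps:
v(O) = -2*O
v(262)/(-95938) = -2*262/(-95938) = -524*(-1/95938) = 262/47969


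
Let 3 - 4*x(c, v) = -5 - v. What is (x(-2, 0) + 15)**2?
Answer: 289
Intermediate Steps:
x(c, v) = 2 + v/4 (x(c, v) = 3/4 - (-5 - v)/4 = 3/4 + (5/4 + v/4) = 2 + v/4)
(x(-2, 0) + 15)**2 = ((2 + (1/4)*0) + 15)**2 = ((2 + 0) + 15)**2 = (2 + 15)**2 = 17**2 = 289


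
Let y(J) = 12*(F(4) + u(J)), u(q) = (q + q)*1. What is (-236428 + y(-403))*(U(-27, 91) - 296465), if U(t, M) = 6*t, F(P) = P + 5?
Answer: 72967868984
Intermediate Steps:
F(P) = 5 + P
u(q) = 2*q (u(q) = (2*q)*1 = 2*q)
y(J) = 108 + 24*J (y(J) = 12*((5 + 4) + 2*J) = 12*(9 + 2*J) = 108 + 24*J)
(-236428 + y(-403))*(U(-27, 91) - 296465) = (-236428 + (108 + 24*(-403)))*(6*(-27) - 296465) = (-236428 + (108 - 9672))*(-162 - 296465) = (-236428 - 9564)*(-296627) = -245992*(-296627) = 72967868984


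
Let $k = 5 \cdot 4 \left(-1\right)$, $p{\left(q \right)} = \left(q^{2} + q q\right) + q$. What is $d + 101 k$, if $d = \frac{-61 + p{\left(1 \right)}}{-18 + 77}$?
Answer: $- \frac{119238}{59} \approx -2021.0$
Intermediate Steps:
$p{\left(q \right)} = q + 2 q^{2}$ ($p{\left(q \right)} = \left(q^{2} + q^{2}\right) + q = 2 q^{2} + q = q + 2 q^{2}$)
$d = - \frac{58}{59}$ ($d = \frac{-61 + 1 \left(1 + 2 \cdot 1\right)}{-18 + 77} = \frac{-61 + 1 \left(1 + 2\right)}{59} = \left(-61 + 1 \cdot 3\right) \frac{1}{59} = \left(-61 + 3\right) \frac{1}{59} = \left(-58\right) \frac{1}{59} = - \frac{58}{59} \approx -0.98305$)
$k = -20$ ($k = 20 \left(-1\right) = -20$)
$d + 101 k = - \frac{58}{59} + 101 \left(-20\right) = - \frac{58}{59} - 2020 = - \frac{119238}{59}$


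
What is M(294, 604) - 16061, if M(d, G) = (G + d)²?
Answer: 790343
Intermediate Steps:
M(294, 604) - 16061 = (604 + 294)² - 16061 = 898² - 16061 = 806404 - 16061 = 790343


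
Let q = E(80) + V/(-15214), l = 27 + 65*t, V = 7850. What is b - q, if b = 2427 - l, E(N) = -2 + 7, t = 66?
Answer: -14411340/7607 ≈ -1894.5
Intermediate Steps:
l = 4317 (l = 27 + 65*66 = 27 + 4290 = 4317)
E(N) = 5
b = -1890 (b = 2427 - 1*4317 = 2427 - 4317 = -1890)
q = 34110/7607 (q = 5 + 7850/(-15214) = 5 + 7850*(-1/15214) = 5 - 3925/7607 = 34110/7607 ≈ 4.4840)
b - q = -1890 - 1*34110/7607 = -1890 - 34110/7607 = -14411340/7607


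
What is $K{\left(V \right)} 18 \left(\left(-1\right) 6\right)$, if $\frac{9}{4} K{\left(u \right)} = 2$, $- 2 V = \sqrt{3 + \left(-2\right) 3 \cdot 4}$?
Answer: $-96$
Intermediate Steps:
$V = - \frac{i \sqrt{21}}{2}$ ($V = - \frac{\sqrt{3 + \left(-2\right) 3 \cdot 4}}{2} = - \frac{\sqrt{3 - 24}}{2} = - \frac{\sqrt{-21}}{2} = - \frac{i \sqrt{21}}{2} \approx - 2.2913 i$)
$K{\left(u \right)} = \frac{8}{9}$ ($K{\left(u \right)} = \frac{4}{9} \cdot 2 = \frac{8}{9}$)
$K{\left(V \right)} 18 \left(\left(-1\right) 6\right) = \frac{8}{9} \cdot 18 \left(\left(-1\right) 6\right) = 16 \left(-6\right) = -96$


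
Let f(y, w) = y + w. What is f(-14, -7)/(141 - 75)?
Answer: -7/22 ≈ -0.31818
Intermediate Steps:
f(y, w) = w + y
f(-14, -7)/(141 - 75) = (-7 - 14)/(141 - 75) = -21/66 = -21*1/66 = -7/22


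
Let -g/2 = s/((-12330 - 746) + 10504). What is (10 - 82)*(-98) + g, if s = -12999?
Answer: 9061017/1286 ≈ 7045.9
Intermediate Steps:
g = -12999/1286 (g = -(-25998)/((-12330 - 746) + 10504) = -(-25998)/(-13076 + 10504) = -(-25998)/(-2572) = -(-25998)*(-1)/2572 = -2*12999/2572 = -12999/1286 ≈ -10.108)
(10 - 82)*(-98) + g = (10 - 82)*(-98) - 12999/1286 = -72*(-98) - 12999/1286 = 7056 - 12999/1286 = 9061017/1286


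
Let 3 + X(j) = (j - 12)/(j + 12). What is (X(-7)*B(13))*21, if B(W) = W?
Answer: -9282/5 ≈ -1856.4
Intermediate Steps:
X(j) = -3 + (-12 + j)/(12 + j) (X(j) = -3 + (j - 12)/(j + 12) = -3 + (-12 + j)/(12 + j))
(X(-7)*B(13))*21 = ((2*(-24 - 1*(-7))/(12 - 7))*13)*21 = ((2*(-24 + 7)/5)*13)*21 = ((2*(1/5)*(-17))*13)*21 = -34/5*13*21 = -442/5*21 = -9282/5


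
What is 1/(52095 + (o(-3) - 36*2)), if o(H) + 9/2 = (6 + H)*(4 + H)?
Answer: 2/104043 ≈ 1.9223e-5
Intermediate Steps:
o(H) = -9/2 + (4 + H)*(6 + H) (o(H) = -9/2 + (6 + H)*(4 + H) = -9/2 + (4 + H)*(6 + H))
1/(52095 + (o(-3) - 36*2)) = 1/(52095 + ((39/2 + (-3)**2 + 10*(-3)) - 36*2)) = 1/(52095 + ((39/2 + 9 - 30) - 72)) = 1/(52095 + (-3/2 - 72)) = 1/(52095 - 147/2) = 1/(104043/2) = 2/104043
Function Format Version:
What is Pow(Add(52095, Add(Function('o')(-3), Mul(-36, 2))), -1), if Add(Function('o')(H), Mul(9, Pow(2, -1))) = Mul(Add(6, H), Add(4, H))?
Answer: Rational(2, 104043) ≈ 1.9223e-5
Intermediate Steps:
Function('o')(H) = Add(Rational(-9, 2), Mul(Add(4, H), Add(6, H))) (Function('o')(H) = Add(Rational(-9, 2), Mul(Add(6, H), Add(4, H))) = Add(Rational(-9, 2), Mul(Add(4, H), Add(6, H))))
Pow(Add(52095, Add(Function('o')(-3), Mul(-36, 2))), -1) = Pow(Add(52095, Add(Add(Rational(39, 2), Pow(-3, 2), Mul(10, -3)), Mul(-36, 2))), -1) = Pow(Add(52095, Add(Add(Rational(39, 2), 9, -30), -72)), -1) = Pow(Add(52095, Add(Rational(-3, 2), -72)), -1) = Pow(Add(52095, Rational(-147, 2)), -1) = Pow(Rational(104043, 2), -1) = Rational(2, 104043)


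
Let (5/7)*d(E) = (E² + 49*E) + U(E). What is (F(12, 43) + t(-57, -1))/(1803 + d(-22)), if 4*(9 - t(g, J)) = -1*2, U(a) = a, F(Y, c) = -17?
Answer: -75/9406 ≈ -0.0079736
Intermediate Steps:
t(g, J) = 19/2 (t(g, J) = 9 - (-1)*2/4 = 9 - ¼*(-2) = 9 + ½ = 19/2)
d(E) = 70*E + 7*E²/5 (d(E) = 7*((E² + 49*E) + E)/5 = 7*(E² + 50*E)/5 = 70*E + 7*E²/5)
(F(12, 43) + t(-57, -1))/(1803 + d(-22)) = (-17 + 19/2)/(1803 + (7/5)*(-22)*(50 - 22)) = -15/(2*(1803 + (7/5)*(-22)*28)) = -15/(2*(1803 - 4312/5)) = -15/(2*4703/5) = -15/2*5/4703 = -75/9406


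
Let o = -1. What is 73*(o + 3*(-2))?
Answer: -511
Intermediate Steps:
73*(o + 3*(-2)) = 73*(-1 + 3*(-2)) = 73*(-1 - 6) = 73*(-7) = -511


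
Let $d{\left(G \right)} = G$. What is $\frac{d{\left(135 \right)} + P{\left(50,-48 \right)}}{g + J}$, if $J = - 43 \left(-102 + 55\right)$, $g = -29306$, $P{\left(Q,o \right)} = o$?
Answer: $- \frac{29}{9095} \approx -0.0031886$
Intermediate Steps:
$J = 2021$ ($J = \left(-43\right) \left(-47\right) = 2021$)
$\frac{d{\left(135 \right)} + P{\left(50,-48 \right)}}{g + J} = \frac{135 - 48}{-29306 + 2021} = \frac{87}{-27285} = 87 \left(- \frac{1}{27285}\right) = - \frac{29}{9095}$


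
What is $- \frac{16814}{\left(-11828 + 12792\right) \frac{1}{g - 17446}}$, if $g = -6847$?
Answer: $\frac{204231251}{482} \approx 4.2372 \cdot 10^{5}$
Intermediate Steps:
$- \frac{16814}{\left(-11828 + 12792\right) \frac{1}{g - 17446}} = - \frac{16814}{\left(-11828 + 12792\right) \frac{1}{-6847 - 17446}} = - \frac{16814}{964 \frac{1}{-6847 - 17446}} = - \frac{16814}{964 \frac{1}{-24293}} = - \frac{16814}{964 \left(- \frac{1}{24293}\right)} = - \frac{16814}{- \frac{964}{24293}} = \left(-16814\right) \left(- \frac{24293}{964}\right) = \frac{204231251}{482}$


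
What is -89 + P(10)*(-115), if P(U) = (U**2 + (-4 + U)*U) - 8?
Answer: -17569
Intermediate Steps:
P(U) = -8 + U**2 + U*(-4 + U) (P(U) = (U**2 + U*(-4 + U)) - 8 = -8 + U**2 + U*(-4 + U))
-89 + P(10)*(-115) = -89 + (-8 - 4*10 + 2*10**2)*(-115) = -89 + (-8 - 40 + 2*100)*(-115) = -89 + (-8 - 40 + 200)*(-115) = -89 + 152*(-115) = -89 - 17480 = -17569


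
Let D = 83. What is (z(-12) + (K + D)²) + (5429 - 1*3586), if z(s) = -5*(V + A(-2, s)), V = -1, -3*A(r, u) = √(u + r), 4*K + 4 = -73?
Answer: 94593/16 + 5*I*√14/3 ≈ 5912.1 + 6.2361*I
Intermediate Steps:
K = -77/4 (K = -1 + (¼)*(-73) = -1 - 73/4 = -77/4 ≈ -19.250)
A(r, u) = -√(r + u)/3 (A(r, u) = -√(u + r)/3 = -√(r + u)/3)
z(s) = 5 + 5*√(-2 + s)/3 (z(s) = -5*(-1 - √(-2 + s)/3) = 5 + 5*√(-2 + s)/3)
(z(-12) + (K + D)²) + (5429 - 1*3586) = ((5 + 5*√(-2 - 12)/3) + (-77/4 + 83)²) + (5429 - 1*3586) = ((5 + 5*√(-14)/3) + (255/4)²) + (5429 - 3586) = ((5 + 5*(I*√14)/3) + 65025/16) + 1843 = ((5 + 5*I*√14/3) + 65025/16) + 1843 = (65105/16 + 5*I*√14/3) + 1843 = 94593/16 + 5*I*√14/3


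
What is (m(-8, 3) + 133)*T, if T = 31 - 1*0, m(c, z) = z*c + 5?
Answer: 3534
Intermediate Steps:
m(c, z) = 5 + c*z (m(c, z) = c*z + 5 = 5 + c*z)
T = 31 (T = 31 + 0 = 31)
(m(-8, 3) + 133)*T = ((5 - 8*3) + 133)*31 = ((5 - 24) + 133)*31 = (-19 + 133)*31 = 114*31 = 3534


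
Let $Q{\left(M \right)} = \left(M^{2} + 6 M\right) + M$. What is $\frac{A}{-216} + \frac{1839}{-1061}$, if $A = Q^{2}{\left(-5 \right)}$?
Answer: $- \frac{125831}{57294} \approx -2.1962$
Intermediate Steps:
$Q{\left(M \right)} = M^{2} + 7 M$
$A = 100$ ($A = \left(- 5 \left(7 - 5\right)\right)^{2} = \left(\left(-5\right) 2\right)^{2} = \left(-10\right)^{2} = 100$)
$\frac{A}{-216} + \frac{1839}{-1061} = \frac{100}{-216} + \frac{1839}{-1061} = 100 \left(- \frac{1}{216}\right) + 1839 \left(- \frac{1}{1061}\right) = - \frac{25}{54} - \frac{1839}{1061} = - \frac{125831}{57294}$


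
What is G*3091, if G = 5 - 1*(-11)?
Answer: 49456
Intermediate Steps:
G = 16 (G = 5 + 11 = 16)
G*3091 = 16*3091 = 49456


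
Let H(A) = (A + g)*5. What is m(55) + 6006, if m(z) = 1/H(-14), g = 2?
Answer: 360359/60 ≈ 6006.0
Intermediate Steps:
H(A) = 10 + 5*A (H(A) = (A + 2)*5 = (2 + A)*5 = 10 + 5*A)
m(z) = -1/60 (m(z) = 1/(10 + 5*(-14)) = 1/(10 - 70) = 1/(-60) = -1/60)
m(55) + 6006 = -1/60 + 6006 = 360359/60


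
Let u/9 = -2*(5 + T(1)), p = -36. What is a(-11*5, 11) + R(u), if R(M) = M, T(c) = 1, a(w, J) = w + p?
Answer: -199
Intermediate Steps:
a(w, J) = -36 + w (a(w, J) = w - 36 = -36 + w)
u = -108 (u = 9*(-2*(5 + 1)) = 9*(-2*6) = 9*(-12) = -108)
a(-11*5, 11) + R(u) = (-36 - 11*5) - 108 = (-36 - 55) - 108 = -91 - 108 = -199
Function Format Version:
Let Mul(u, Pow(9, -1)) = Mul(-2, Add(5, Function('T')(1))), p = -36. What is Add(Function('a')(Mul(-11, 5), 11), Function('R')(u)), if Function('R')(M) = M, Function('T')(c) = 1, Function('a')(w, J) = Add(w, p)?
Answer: -199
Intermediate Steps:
Function('a')(w, J) = Add(-36, w) (Function('a')(w, J) = Add(w, -36) = Add(-36, w))
u = -108 (u = Mul(9, Mul(-2, Add(5, 1))) = Mul(9, Mul(-2, 6)) = Mul(9, -12) = -108)
Add(Function('a')(Mul(-11, 5), 11), Function('R')(u)) = Add(Add(-36, Mul(-11, 5)), -108) = Add(Add(-36, -55), -108) = Add(-91, -108) = -199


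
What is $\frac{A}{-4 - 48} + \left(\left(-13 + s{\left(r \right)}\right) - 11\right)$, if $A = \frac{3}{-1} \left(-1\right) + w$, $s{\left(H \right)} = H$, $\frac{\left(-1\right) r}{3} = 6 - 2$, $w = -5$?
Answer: $- \frac{935}{26} \approx -35.962$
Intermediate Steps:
$r = -12$ ($r = - 3 \left(6 - 2\right) = \left(-3\right) 4 = -12$)
$A = -2$ ($A = \frac{3}{-1} \left(-1\right) - 5 = 3 \left(-1\right) \left(-1\right) - 5 = \left(-3\right) \left(-1\right) - 5 = 3 - 5 = -2$)
$\frac{A}{-4 - 48} + \left(\left(-13 + s{\left(r \right)}\right) - 11\right) = - \frac{2}{-4 - 48} - 36 = - \frac{2}{-52} - 36 = \left(-2\right) \left(- \frac{1}{52}\right) - 36 = \frac{1}{26} - 36 = - \frac{935}{26}$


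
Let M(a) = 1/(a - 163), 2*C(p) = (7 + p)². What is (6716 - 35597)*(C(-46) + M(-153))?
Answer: -6940595277/316 ≈ -2.1964e+7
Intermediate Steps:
C(p) = (7 + p)²/2
M(a) = 1/(-163 + a)
(6716 - 35597)*(C(-46) + M(-153)) = (6716 - 35597)*((7 - 46)²/2 + 1/(-163 - 153)) = -28881*((½)*(-39)² + 1/(-316)) = -28881*((½)*1521 - 1/316) = -28881*(1521/2 - 1/316) = -28881*240317/316 = -6940595277/316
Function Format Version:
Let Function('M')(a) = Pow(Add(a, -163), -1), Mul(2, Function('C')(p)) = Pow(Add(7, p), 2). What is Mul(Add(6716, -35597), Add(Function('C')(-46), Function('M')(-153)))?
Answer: Rational(-6940595277, 316) ≈ -2.1964e+7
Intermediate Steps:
Function('C')(p) = Mul(Rational(1, 2), Pow(Add(7, p), 2))
Function('M')(a) = Pow(Add(-163, a), -1)
Mul(Add(6716, -35597), Add(Function('C')(-46), Function('M')(-153))) = Mul(Add(6716, -35597), Add(Mul(Rational(1, 2), Pow(Add(7, -46), 2)), Pow(Add(-163, -153), -1))) = Mul(-28881, Add(Mul(Rational(1, 2), Pow(-39, 2)), Pow(-316, -1))) = Mul(-28881, Add(Mul(Rational(1, 2), 1521), Rational(-1, 316))) = Mul(-28881, Add(Rational(1521, 2), Rational(-1, 316))) = Mul(-28881, Rational(240317, 316)) = Rational(-6940595277, 316)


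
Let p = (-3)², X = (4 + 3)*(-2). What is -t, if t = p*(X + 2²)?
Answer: 90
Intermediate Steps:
X = -14 (X = 7*(-2) = -14)
p = 9
t = -90 (t = 9*(-14 + 2²) = 9*(-14 + 4) = 9*(-10) = -90)
-t = -1*(-90) = 90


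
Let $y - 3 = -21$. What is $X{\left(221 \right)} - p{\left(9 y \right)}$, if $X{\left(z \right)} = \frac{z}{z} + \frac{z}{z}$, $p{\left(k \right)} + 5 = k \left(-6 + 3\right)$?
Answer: $-479$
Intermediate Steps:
$y = -18$ ($y = 3 - 21 = -18$)
$p{\left(k \right)} = -5 - 3 k$ ($p{\left(k \right)} = -5 + k \left(-6 + 3\right) = -5 + k \left(-3\right) = -5 - 3 k$)
$X{\left(z \right)} = 2$ ($X{\left(z \right)} = 1 + 1 = 2$)
$X{\left(221 \right)} - p{\left(9 y \right)} = 2 - \left(-5 - 3 \cdot 9 \left(-18\right)\right) = 2 - \left(-5 - -486\right) = 2 - \left(-5 + 486\right) = 2 - 481 = -479$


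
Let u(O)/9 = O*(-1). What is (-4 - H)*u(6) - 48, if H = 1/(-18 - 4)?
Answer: 1821/11 ≈ 165.55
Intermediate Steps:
H = -1/22 (H = 1/(-22) = -1/22 ≈ -0.045455)
u(O) = -9*O (u(O) = 9*(O*(-1)) = 9*(-O) = -9*O)
(-4 - H)*u(6) - 48 = (-4 - 1*(-1/22))*(-9*6) - 48 = (-4 + 1/22)*(-54) - 48 = -87/22*(-54) - 48 = 2349/11 - 48 = 1821/11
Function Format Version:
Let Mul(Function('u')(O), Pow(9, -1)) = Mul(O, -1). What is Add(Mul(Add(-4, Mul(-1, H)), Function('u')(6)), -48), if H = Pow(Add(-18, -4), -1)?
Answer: Rational(1821, 11) ≈ 165.55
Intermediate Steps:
H = Rational(-1, 22) (H = Pow(-22, -1) = Rational(-1, 22) ≈ -0.045455)
Function('u')(O) = Mul(-9, O) (Function('u')(O) = Mul(9, Mul(O, -1)) = Mul(9, Mul(-1, O)) = Mul(-9, O))
Add(Mul(Add(-4, Mul(-1, H)), Function('u')(6)), -48) = Add(Mul(Add(-4, Mul(-1, Rational(-1, 22))), Mul(-9, 6)), -48) = Add(Mul(Add(-4, Rational(1, 22)), -54), -48) = Add(Mul(Rational(-87, 22), -54), -48) = Add(Rational(2349, 11), -48) = Rational(1821, 11)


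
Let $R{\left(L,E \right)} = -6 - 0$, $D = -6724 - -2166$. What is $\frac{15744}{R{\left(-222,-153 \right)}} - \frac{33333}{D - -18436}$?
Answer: $- \frac{12149735}{4626} \approx -2626.4$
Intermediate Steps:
$D = -4558$ ($D = -6724 + 2166 = -4558$)
$R{\left(L,E \right)} = -6$ ($R{\left(L,E \right)} = -6 + 0 = -6$)
$\frac{15744}{R{\left(-222,-153 \right)}} - \frac{33333}{D - -18436} = \frac{15744}{-6} - \frac{33333}{-4558 - -18436} = 15744 \left(- \frac{1}{6}\right) - \frac{33333}{-4558 + 18436} = -2624 - \frac{33333}{13878} = -2624 - \frac{11111}{4626} = - \frac{12149735}{4626}$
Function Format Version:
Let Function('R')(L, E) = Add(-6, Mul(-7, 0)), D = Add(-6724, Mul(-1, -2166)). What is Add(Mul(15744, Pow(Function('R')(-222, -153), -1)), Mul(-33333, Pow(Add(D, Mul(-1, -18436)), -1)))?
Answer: Rational(-12149735, 4626) ≈ -2626.4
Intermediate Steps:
D = -4558 (D = Add(-6724, 2166) = -4558)
Function('R')(L, E) = -6 (Function('R')(L, E) = Add(-6, 0) = -6)
Add(Mul(15744, Pow(Function('R')(-222, -153), -1)), Mul(-33333, Pow(Add(D, Mul(-1, -18436)), -1))) = Add(Mul(15744, Pow(-6, -1)), Mul(-33333, Pow(Add(-4558, Mul(-1, -18436)), -1))) = Add(Mul(15744, Rational(-1, 6)), Mul(-33333, Pow(Add(-4558, 18436), -1))) = Add(-2624, Mul(-33333, Pow(13878, -1))) = Add(-2624, Mul(-33333, Rational(1, 13878))) = Add(-2624, Rational(-11111, 4626)) = Rational(-12149735, 4626)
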